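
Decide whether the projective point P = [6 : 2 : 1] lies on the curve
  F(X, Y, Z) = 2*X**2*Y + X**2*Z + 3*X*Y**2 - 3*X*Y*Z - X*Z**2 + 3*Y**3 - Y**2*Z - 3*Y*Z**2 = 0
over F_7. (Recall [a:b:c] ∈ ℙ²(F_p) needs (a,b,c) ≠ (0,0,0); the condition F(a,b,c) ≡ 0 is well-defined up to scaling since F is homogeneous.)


F(6,2,1) ≡ 0 (mod 7); P is on the curve.

Evaluate F(6, 2, 1) term-by-term (mod 7).
  2*X**2*Y ↦ 2·36·2·1 = 144
  X**2*Z ↦ 1·36·1·1 = 36
  3*X*Y**2 ↦ 3·6·4·1 = 72
  -3*X*Y*Z ↦ -3·6·2·1 = -36
  -X*Z**2 ↦ -1·6·1·1 = -6
  3*Y**3 ↦ 3·1·8·1 = 24
  -Y**2*Z ↦ -1·1·4·1 = -4
  -3*Y*Z**2 ↦ -3·1·2·1 = -6
Sum: F(6, 2, 1) = (144) + (36) + (72) + (-36) + (-6) + (24) + (-4) + (-6) = 224.
Reducing mod 7: 224 ≡ 0 (mod 7).
Since F(a, b, c) ≡ 0 (mod 7), P lies on the curve.


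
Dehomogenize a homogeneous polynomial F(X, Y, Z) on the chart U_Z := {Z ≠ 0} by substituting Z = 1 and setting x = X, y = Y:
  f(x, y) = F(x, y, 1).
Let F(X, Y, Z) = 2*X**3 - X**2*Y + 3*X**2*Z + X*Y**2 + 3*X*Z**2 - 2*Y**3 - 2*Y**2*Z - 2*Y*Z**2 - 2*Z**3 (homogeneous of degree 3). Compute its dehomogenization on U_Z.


f(x, y) = 2*x**3 - x**2*y + 3*x**2 + x*y**2 + 3*x - 2*y**3 - 2*y**2 - 2*y - 2

On U_Z we set Z = 1. Each monomial c·X^i·Y^j·Z^k in F becomes c·x^i·y^j·1^k = c·x^i·y^j.
Substituting Z = 1: F(X, Y, 1) = 2*x**3 - x**2*y + 3*x**2 + x*y**2 + 3*x - 2*y**3 - 2*y**2 - 2*y - 2.
Note: deg(f) ≤ deg(F) = 3; strict inequality happens when F is divisible by Z (lost terms).


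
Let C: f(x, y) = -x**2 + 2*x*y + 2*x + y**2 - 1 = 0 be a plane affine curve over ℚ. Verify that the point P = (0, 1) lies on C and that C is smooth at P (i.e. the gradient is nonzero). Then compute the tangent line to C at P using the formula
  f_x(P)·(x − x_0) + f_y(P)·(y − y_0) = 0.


Tangent line at P: 4*x + 2*y - 2 = 0.

Step 1: f(0, 1) = 0, so P lies on C.
Step 2: partial derivatives
  f_x(x, y) = -2*x + 2*y + 2, f_y(x, y) = 2*x + 2*y.
  f_x(P) = 4, f_y(P) = 2 (gradient nonzero, so P is smooth).
Step 3: tangent line at P: 4·(x − 0) + 2·(y − 1) = 0.
Expanding: 4*x + 2*y - 2 = 0.


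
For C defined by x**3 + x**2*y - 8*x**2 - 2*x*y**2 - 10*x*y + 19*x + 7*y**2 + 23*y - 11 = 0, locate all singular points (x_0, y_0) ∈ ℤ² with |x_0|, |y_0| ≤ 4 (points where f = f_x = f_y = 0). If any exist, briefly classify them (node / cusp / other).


Singular points: {(3, -1)}; classification: cusp.

Compute partial derivatives:
  f_x = 3*x**2 + 2*x*y - 16*x - 2*y**2 - 10*y + 19.
  f_y = x**2 - 4*x*y - 10*x + 14*y + 23.
Scan x_0 ∈ {−4, ..., 4}. For each x_0, f_y(x_0, y) is a polynomial in y; find its integer roots y ∈ {−4, ..., 4}, then test f_x and f at those candidates.
  x = -4: f_y(-4, y) = 30*y + 79; no integer root y with |y| ≤ 4.
  x = -3: f_y(-3, y) = 26*y + 62; no integer root y with |y| ≤ 4.
  x = -2: f_y(-2, y) = 22*y + 47; no integer root y with |y| ≤ 4.
  x = -1: f_y(-1, y) = 18*y + 34; no integer root y with |y| ≤ 4.
  x = 0: f_y(0, y) = 14*y + 23; no integer root y with |y| ≤ 4.
  x = 1: f_y(1, y) = 10*y + 14; no integer root y with |y| ≤ 4.
  x = 2: f_y(2, y) = 6*y + 7; no integer root y with |y| ≤ 4.
  x = 3: f_y(3, y) = 2*y + 2; vanishes at y ∈ {-1}. (3, -1): f_x = 0, f = 0 — SINGULAR.
  x = 4: f_y(4, y) = -2*y - 1; no integer root y with |y| ≤ 4.
Only singular point on the grid: (3, -1).
Classify: substitute x = 3 + u, y = -1 + v and expand: f = u**3 + u**2*v - 2*u*v**2 + v**2.
No constant or linear terms (consistent with a singular point). Quadratic part: v**2. Cubic part: u**3 + u**2*v - 2*u*v**2.
The quadratic part v**2 is a perfect square, so there is a single (double) tangent line v = 0, i.e. y = -1. Restricting the cubic part to that line (v = 0) leaves u**3 ≠ 0, so f is not divisible by v and the branch is v² ≈ -u**3 to lowest order — this is a cusp.
Classification: cusp.


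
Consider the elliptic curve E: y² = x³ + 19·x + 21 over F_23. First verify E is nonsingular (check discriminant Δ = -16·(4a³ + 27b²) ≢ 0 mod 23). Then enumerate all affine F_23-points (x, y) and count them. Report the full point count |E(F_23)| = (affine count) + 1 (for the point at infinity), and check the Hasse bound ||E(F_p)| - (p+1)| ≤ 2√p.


Affine points = {(1, 8), (1, 15), (3, 6), (3, 17), (4, 0), (6, 11), (6, 12), (8, 8), (8, 15), (9, 1), (9, 22), (13, 2), (13, 21), (14, 8), (14, 15), (15, 1), (15, 22), (17, 6), (17, 17), (18, 10), (18, 13), (20, 11), (20, 12), (22, 1), (22, 22)}; affine count = 25; |E(F_23)| = 26.

Discriminant check: Δ ∝ 4a³ + 27b² = 4·19³ + 27·21² = 4·6859 + 27·441 ≡ 13 (mod 23). Nonzero ⇒ E is nonsingular.
For each x ∈ F_23, compute rhs = x³ + 19·x + 21 mod 23, then count y ∈ F_23 with y² ≡ rhs.
  x = 0: rhs = 21, matching y values: none (0 points).
  x = 1: rhs = 18, matching y values: 8, 15 (2 points).
  x = 2: rhs = 21, matching y values: none (0 points).
  x = 3: rhs = 13, matching y values: 6, 17 (2 points).
  x = 4: rhs = 0, matching y values: 0 (1 points).
  x = 5: rhs = 11, matching y values: none (0 points).
  x = 6: rhs = 6, matching y values: 11, 12 (2 points).
  x = 7: rhs = 14, matching y values: none (0 points).
  x = 8: rhs = 18, matching y values: 8, 15 (2 points).
  x = 9: rhs = 1, matching y values: 1, 22 (2 points).
  x = 10: rhs = 15, matching y values: none (0 points).
  x = 11: rhs = 20, matching y values: none (0 points).
  x = 12: rhs = 22, matching y values: none (0 points).
  x = 13: rhs = 4, matching y values: 2, 21 (2 points).
  x = 14: rhs = 18, matching y values: 8, 15 (2 points).
  x = 15: rhs = 1, matching y values: 1, 22 (2 points).
  x = 16: rhs = 5, matching y values: none (0 points).
  x = 17: rhs = 13, matching y values: 6, 17 (2 points).
  x = 18: rhs = 8, matching y values: 10, 13 (2 points).
  x = 19: rhs = 19, matching y values: none (0 points).
  x = 20: rhs = 6, matching y values: 11, 12 (2 points).
  x = 21: rhs = 21, matching y values: none (0 points).
  x = 22: rhs = 1, matching y values: 1, 22 (2 points).
Total affine count: 25.
Full point count |E(F_23)| = 25 + 1 = 26.
Hasse bound: |26 − (23+1)| = |2| = 2 ≤ 2√23 ≈ 9.5917 ✓.


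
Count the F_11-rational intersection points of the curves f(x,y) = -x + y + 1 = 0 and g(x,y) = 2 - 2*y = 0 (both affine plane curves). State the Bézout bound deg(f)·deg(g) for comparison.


Common zeros: {(2, 1)}; count = 1; Bézout bound = 1.

deg(f) = 1, deg(g) = 1, so Bézout bound = 1.
Scan x ∈ F_11. For each x, list the y ∈ F_11 with f(x, y) ≡ 0 and those with g(x, y) ≡ 0 (mod 11); the common zeros in that column are the intersection.
  x = 0: f ≡ 0 at y ∈ {10}; g ≡ 0 at y ∈ {1}; common: ∅.
  x = 1: f ≡ 0 at y ∈ {0}; g ≡ 0 at y ∈ {1}; common: ∅.
  x = 2: f ≡ 0 at y ∈ {1}; g ≡ 0 at y ∈ {1}; common: {1}.
  x = 3: f ≡ 0 at y ∈ {2}; g ≡ 0 at y ∈ {1}; common: ∅.
  x = 4: f ≡ 0 at y ∈ {3}; g ≡ 0 at y ∈ {1}; common: ∅.
  x = 5: f ≡ 0 at y ∈ {4}; g ≡ 0 at y ∈ {1}; common: ∅.
  x = 6: f ≡ 0 at y ∈ {5}; g ≡ 0 at y ∈ {1}; common: ∅.
  x = 7: f ≡ 0 at y ∈ {6}; g ≡ 0 at y ∈ {1}; common: ∅.
  x = 8: f ≡ 0 at y ∈ {7}; g ≡ 0 at y ∈ {1}; common: ∅.
  x = 9: f ≡ 0 at y ∈ {8}; g ≡ 0 at y ∈ {1}; common: ∅.
  x = 10: f ≡ 0 at y ∈ {9}; g ≡ 0 at y ∈ {1}; common: ∅.
Collecting: common zeros = {(2, 1)}, so the count is 1.
Comparison with the Bézout bound: 1 ≤ 1 = deg(f)·deg(g), as expected for curves with no common component (the bound is attained).


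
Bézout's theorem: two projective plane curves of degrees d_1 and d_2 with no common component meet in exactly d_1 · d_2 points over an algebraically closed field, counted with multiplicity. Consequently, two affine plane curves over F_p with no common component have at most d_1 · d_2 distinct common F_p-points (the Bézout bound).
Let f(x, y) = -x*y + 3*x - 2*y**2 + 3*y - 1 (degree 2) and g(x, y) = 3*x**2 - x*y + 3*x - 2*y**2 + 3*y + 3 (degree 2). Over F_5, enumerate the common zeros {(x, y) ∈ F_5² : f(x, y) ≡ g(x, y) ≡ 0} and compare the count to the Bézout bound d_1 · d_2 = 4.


Common zeros: ∅; count = 0; Bézout bound = 4.

deg(f) = 2, deg(g) = 2, so Bézout bound = 4.
Scan x ∈ F_5. For each x, list the y ∈ F_5 with f(x, y) ≡ 0 and those with g(x, y) ≡ 0 (mod 5); the common zeros in that column are the intersection.
  x = 0: f ≡ 0 at y ∈ {1, 3}; g ≡ 0 at y ∈ ∅; common: ∅.
  x = 1: f ≡ 0 at y ∈ {3}; g ≡ 0 at y ∈ {2, 4}; common: ∅.
  x = 2: f ≡ 0 at y ∈ {0, 3}; g ≡ 0 at y ∈ {1, 2}; common: ∅.
  x = 3: f ≡ 0 at y ∈ {2, 3}; g ≡ 0 at y ∈ ∅; common: ∅.
  x = 4: f ≡ 0 at y ∈ {3, 4}; g ≡ 0 at y ∈ {1}; common: ∅.
Collecting: common zeros = ∅, so the count is 0.
Comparison with the Bézout bound: 0 ≤ 4 = deg(f)·deg(g), as expected for curves with no common component (the affine F_5-count falls short of the bound because intersections may lie at infinity, over extension fields, or carry multiplicity).


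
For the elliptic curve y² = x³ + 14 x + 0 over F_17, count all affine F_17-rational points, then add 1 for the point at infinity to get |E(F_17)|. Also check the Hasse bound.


Affine points = {(0, 0), (1, 7), (1, 10), (2, 6), (2, 11), (3, 1), (3, 16), (4, 1), (4, 16), (5, 5), (5, 12), (7, 4), (7, 13), (10, 1), (10, 16), (12, 3), (12, 14), (13, 4), (13, 13), (14, 4), (14, 13), (15, 7), (15, 10), (16, 6), (16, 11)}; affine count = 25; |E(F_17)| = 26.

Discriminant check: Δ ∝ 4a³ + 27b² = 4·14³ + 27·0² = 4·2744 + 27·0 ≡ 11 (mod 17). Nonzero ⇒ E is nonsingular.
For each x ∈ F_17, compute rhs = x³ + 14·x + 0 mod 17, then count y ∈ F_17 with y² ≡ rhs.
  x = 0: rhs = 0, matching y values: 0 (1 points).
  x = 1: rhs = 15, matching y values: 7, 10 (2 points).
  x = 2: rhs = 2, matching y values: 6, 11 (2 points).
  x = 3: rhs = 1, matching y values: 1, 16 (2 points).
  x = 4: rhs = 1, matching y values: 1, 16 (2 points).
  x = 5: rhs = 8, matching y values: 5, 12 (2 points).
  x = 6: rhs = 11, matching y values: none (0 points).
  x = 7: rhs = 16, matching y values: 4, 13 (2 points).
  x = 8: rhs = 12, matching y values: none (0 points).
  x = 9: rhs = 5, matching y values: none (0 points).
  x = 10: rhs = 1, matching y values: 1, 16 (2 points).
  x = 11: rhs = 6, matching y values: none (0 points).
  x = 12: rhs = 9, matching y values: 3, 14 (2 points).
  x = 13: rhs = 16, matching y values: 4, 13 (2 points).
  x = 14: rhs = 16, matching y values: 4, 13 (2 points).
  x = 15: rhs = 15, matching y values: 7, 10 (2 points).
  x = 16: rhs = 2, matching y values: 6, 11 (2 points).
Total affine count: 25.
Full point count |E(F_17)| = 25 + 1 = 26.
Hasse bound: |26 − (17+1)| = |8| = 8 ≤ 2√17 ≈ 8.2462 ✓.


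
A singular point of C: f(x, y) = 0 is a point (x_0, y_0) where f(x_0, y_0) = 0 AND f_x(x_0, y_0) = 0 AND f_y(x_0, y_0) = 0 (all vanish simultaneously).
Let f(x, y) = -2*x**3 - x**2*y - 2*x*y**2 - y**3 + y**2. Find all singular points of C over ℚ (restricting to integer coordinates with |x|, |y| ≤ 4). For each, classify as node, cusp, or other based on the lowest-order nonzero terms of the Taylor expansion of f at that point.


Singular points: {(0, 0)}; classification: cusp.

Compute partial derivatives:
  f_x = -6*x**2 - 2*x*y - 2*y**2.
  f_y = -x**2 - 4*x*y - 3*y**2 + 2*y.
Scan x_0 ∈ {−4, ..., 4}. For each x_0, f_y(x_0, y) is a polynomial in y; find its integer roots y ∈ {−4, ..., 4}, then test f_x and f at those candidates.
  x = -4: f_y(-4, y) = -3*y**2 + 18*y - 16; no integer root y with |y| ≤ 4.
  x = -3: f_y(-3, y) = -3*y**2 + 14*y - 9; no integer root y with |y| ≤ 4.
  x = -2: f_y(-2, y) = -3*y**2 + 10*y - 4; no integer root y with |y| ≤ 4.
  x = -1: f_y(-1, y) = -3*y**2 + 6*y - 1; no integer root y with |y| ≤ 4.
  x = 0: f_y(0, y) = -3*y**2 + 2*y; vanishes at y ∈ {0}. (0, 0): f_x = 0, f = 0 — SINGULAR.
  x = 1: f_y(1, y) = -3*y**2 - 2*y - 1; no integer root y with |y| ≤ 4.
  x = 2: f_y(2, y) = -3*y**2 - 6*y - 4; no integer root y with |y| ≤ 4.
  x = 3: f_y(3, y) = -3*y**2 - 10*y - 9; no integer root y with |y| ≤ 4.
  x = 4: f_y(4, y) = -3*y**2 - 14*y - 16; vanishes at y ∈ {-2}. (4, -2): f_x = -88 ≠ 0.
Only singular point on the grid: (0, 0).
Classify: substitute x = 0 + u, y = 0 + v and expand: f = -2*u**3 - u**2*v - 2*u*v**2 - v**3 + v**2.
No constant or linear terms (consistent with a singular point). Quadratic part: v**2. Cubic part: -2*u**3 - u**2*v - 2*u*v**2 - v**3.
The quadratic part v**2 is a perfect square, so there is a single (double) tangent line v = 0, i.e. y = 0. Restricting the cubic part to that line (v = 0) leaves -2*u**3 ≠ 0, so f is not divisible by v and the branch is v² ≈ 2*u**3 to lowest order — this is a cusp.
Classification: cusp.


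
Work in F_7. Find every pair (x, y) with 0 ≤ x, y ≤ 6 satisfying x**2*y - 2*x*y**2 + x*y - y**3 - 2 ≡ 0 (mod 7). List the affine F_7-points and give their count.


Affine F_7-points: {(1, 2), (2, 2), (3, 5), (6, 5)}; count = 4.

For each of the 49 pairs (x, y) ∈ F_7², evaluate f(x, y) mod 7. Record the zeros.
  x = 0: [0↦5, 1↦4, 2↦4, 3↦6, 4↦4, 5↦6, 6↦6]  zeros at y ∈ ∅
  x = 1: [0↦5, 1↦4, 2↦0, 3↦1, 4↦1, 5↦1, 6↦2]  zeros at y ∈ {2}
  x = 2: [0↦5, 1↦6, 2↦0, 3↦2, 4↦6, 5↦6, 6↦3]  zeros at y ∈ {2}
  x = 3: [0↦5, 1↦3, 2↦4, 3↦2, 4↦5, 5↦0, 6↦2]  zeros at y ∈ {5}
  x = 4: [0↦5, 1↦2, 2↦5, 3↦1, 4↦5, 5↦4, 6↦6]  zeros at y ∈ ∅
  x = 5: [0↦5, 1↦3, 2↦3, 3↦6, 4↦6, 5↦4, 6↦1]  zeros at y ∈ ∅
  x = 6: [0↦5, 1↦6, 2↦5, 3↦3, 4↦1, 5↦0, 6↦1]  zeros at y ∈ {5}
Collecting zeros: affine points = {(1, 2), (2, 2), (3, 5), (6, 5)}.
Total count |C(F_7)_aff| = 4.


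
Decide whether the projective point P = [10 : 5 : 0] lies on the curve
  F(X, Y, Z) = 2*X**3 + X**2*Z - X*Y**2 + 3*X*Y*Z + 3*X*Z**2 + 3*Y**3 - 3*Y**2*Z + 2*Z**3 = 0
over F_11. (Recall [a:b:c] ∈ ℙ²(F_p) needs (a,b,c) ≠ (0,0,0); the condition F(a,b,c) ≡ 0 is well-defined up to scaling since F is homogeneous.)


F(10,5,0) ≡ 2 (mod 11); P is NOT on the curve.

Evaluate F(10, 5, 0) term-by-term (mod 11).
  2*X**3 ↦ 2·1000·1·1 = 2000
  X**2*Z ↦ 1·100·1·0 = 0
  -X*Y**2 ↦ -1·10·25·1 = -250
  3*X*Y*Z ↦ 3·10·5·0 = 0
  3*X*Z**2 ↦ 3·10·1·0 = 0
  3*Y**3 ↦ 3·1·125·1 = 375
  -3*Y**2*Z ↦ -3·1·25·0 = 0
  2*Z**3 ↦ 2·1·1·0 = 0
Sum: F(10, 5, 0) = (2000) + (0) + (-250) + (0) + (0) + (375) + (0) + (0) = 2125.
Reducing mod 11: 2125 ≡ 2 (mod 11).
Since F(a, b, c) ≡ 2 ≠ 0 (mod 11), P does NOT lie on the curve.


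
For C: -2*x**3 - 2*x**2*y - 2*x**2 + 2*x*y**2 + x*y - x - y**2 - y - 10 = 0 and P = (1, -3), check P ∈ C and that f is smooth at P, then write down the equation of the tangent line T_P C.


Tangent line at P: 16*x - 8*y - 40 = 0.

Step 1: f(1, -3) = 0, so P lies on C.
Step 2: partial derivatives
  f_x(x, y) = -6*x**2 - 4*x*y - 4*x + 2*y**2 + y - 1, f_y(x, y) = -2*x**2 + 4*x*y + x - 2*y - 1.
  f_x(P) = 16, f_y(P) = -8 (gradient nonzero, so P is smooth).
Step 3: tangent line at P: 16·(x − 1) + -8·(y − -3) = 0.
Expanding: 16*x - 8*y - 40 = 0.


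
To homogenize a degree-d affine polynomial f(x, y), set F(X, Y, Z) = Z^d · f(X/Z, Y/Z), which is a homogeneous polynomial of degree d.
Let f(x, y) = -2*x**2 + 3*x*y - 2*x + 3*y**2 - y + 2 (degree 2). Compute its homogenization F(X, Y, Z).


F(X, Y, Z) = -2*X**2 + 3*X*Y - 2*X*Z + 3*Y**2 - Y*Z + 2*Z**2

deg(f) = 2.
Substitute x = X/Z, y = Y/Z into f, then multiply by Z^2.
  monomial -2·x^2·y^0 ↦ -2·X^2·Y^0·Z^0.
  monomial 3·x^1·y^1 ↦ 3·X^1·Y^1·Z^0.
  monomial -2·x^1·y^0 ↦ -2·X^1·Y^0·Z^1.
  monomial 3·x^0·y^2 ↦ 3·X^0·Y^2·Z^0.
  monomial -1·x^0·y^1 ↦ -1·X^0·Y^1·Z^1.
  monomial 2·x^0·y^0 ↦ 2·X^0·Y^0·Z^2.
Collecting: F(X, Y, Z) = -2*X**2 + 3*X*Y - 2*X*Z + 3*Y**2 - Y*Z + 2*Z**2.


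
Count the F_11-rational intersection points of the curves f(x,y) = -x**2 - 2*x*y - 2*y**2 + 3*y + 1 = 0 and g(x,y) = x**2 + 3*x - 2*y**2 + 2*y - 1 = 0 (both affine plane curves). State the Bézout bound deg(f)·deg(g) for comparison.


Common zeros: ∅; count = 0; Bézout bound = 4.

deg(f) = 2, deg(g) = 2, so Bézout bound = 4.
Scan x ∈ F_11. For each x, list the y ∈ F_11 with f(x, y) ≡ 0 and those with g(x, y) ≡ 0 (mod 11); the common zeros in that column are the intersection.
  x = 0: f ≡ 0 at y ∈ ∅; g ≡ 0 at y ∈ ∅; common: ∅.
  x = 1: f ≡ 0 at y ∈ {0, 6}; g ≡ 0 at y ∈ ∅; common: ∅.
  x = 2: f ≡ 0 at y ∈ ∅; g ≡ 0 at y ∈ ∅; common: ∅.
  x = 3: f ≡ 0 at y ∈ {2}; g ≡ 0 at y ∈ ∅; common: ∅.
  x = 4: f ≡ 0 at y ∈ {1, 2}; g ≡ 0 at y ∈ {6}; common: ∅.
  x = 5: f ≡ 0 at y ∈ {1}; g ≡ 0 at y ∈ ∅; common: ∅.
  x = 6: f ≡ 0 at y ∈ ∅; g ≡ 0 at y ∈ ∅; common: ∅.
  x = 7: f ≡ 0 at y ∈ {3, 8}; g ≡ 0 at y ∈ ∅; common: ∅.
  x = 8: f ≡ 0 at y ∈ ∅; g ≡ 0 at y ∈ ∅; common: ∅.
  x = 9: f ≡ 0 at y ∈ {3, 6}; g ≡ 0 at y ∈ ∅; common: ∅.
  x = 10: f ≡ 0 at y ∈ {0, 8}; g ≡ 0 at y ∈ ∅; common: ∅.
Collecting: common zeros = ∅, so the count is 0.
Comparison with the Bézout bound: 0 ≤ 4 = deg(f)·deg(g), as expected for curves with no common component (the affine F_11-count falls short of the bound because intersections may lie at infinity, over extension fields, or carry multiplicity).


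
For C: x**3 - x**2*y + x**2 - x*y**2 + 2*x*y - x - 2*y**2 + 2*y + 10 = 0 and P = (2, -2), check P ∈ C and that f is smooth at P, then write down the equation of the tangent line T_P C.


Tangent line at P: 15*x + 18*y + 6 = 0.

Step 1: f(2, -2) = 0, so P lies on C.
Step 2: partial derivatives
  f_x(x, y) = 3*x**2 - 2*x*y + 2*x - y**2 + 2*y - 1, f_y(x, y) = -x**2 - 2*x*y + 2*x - 4*y + 2.
  f_x(P) = 15, f_y(P) = 18 (gradient nonzero, so P is smooth).
Step 3: tangent line at P: 15·(x − 2) + 18·(y − -2) = 0.
Expanding: 15*x + 18*y + 6 = 0.


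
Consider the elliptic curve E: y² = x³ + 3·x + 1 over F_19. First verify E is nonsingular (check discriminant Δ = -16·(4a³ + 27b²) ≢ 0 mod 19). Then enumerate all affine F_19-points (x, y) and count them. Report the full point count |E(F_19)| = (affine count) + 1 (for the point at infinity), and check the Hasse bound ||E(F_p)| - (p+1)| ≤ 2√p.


Affine points = {(0, 1), (0, 18), (1, 9), (1, 10), (4, 1), (4, 18), (6, 8), (6, 11), (7, 2), (7, 17), (8, 9), (8, 10), (9, 4), (9, 15), (10, 9), (10, 10), (11, 4), (11, 15), (12, 6), (12, 13), (15, 1), (15, 18), (17, 5), (17, 14), (18, 4), (18, 15)}; affine count = 26; |E(F_19)| = 27.

Discriminant check: Δ ∝ 4a³ + 27b² = 4·3³ + 27·1² = 4·27 + 27·1 ≡ 2 (mod 19). Nonzero ⇒ E is nonsingular.
For each x ∈ F_19, compute rhs = x³ + 3·x + 1 mod 19, then count y ∈ F_19 with y² ≡ rhs.
  x = 0: rhs = 1, matching y values: 1, 18 (2 points).
  x = 1: rhs = 5, matching y values: 9, 10 (2 points).
  x = 2: rhs = 15, matching y values: none (0 points).
  x = 3: rhs = 18, matching y values: none (0 points).
  x = 4: rhs = 1, matching y values: 1, 18 (2 points).
  x = 5: rhs = 8, matching y values: none (0 points).
  x = 6: rhs = 7, matching y values: 8, 11 (2 points).
  x = 7: rhs = 4, matching y values: 2, 17 (2 points).
  x = 8: rhs = 5, matching y values: 9, 10 (2 points).
  x = 9: rhs = 16, matching y values: 4, 15 (2 points).
  x = 10: rhs = 5, matching y values: 9, 10 (2 points).
  x = 11: rhs = 16, matching y values: 4, 15 (2 points).
  x = 12: rhs = 17, matching y values: 6, 13 (2 points).
  x = 13: rhs = 14, matching y values: none (0 points).
  x = 14: rhs = 13, matching y values: none (0 points).
  x = 15: rhs = 1, matching y values: 1, 18 (2 points).
  x = 16: rhs = 3, matching y values: none (0 points).
  x = 17: rhs = 6, matching y values: 5, 14 (2 points).
  x = 18: rhs = 16, matching y values: 4, 15 (2 points).
Total affine count: 26.
Full point count |E(F_19)| = 26 + 1 = 27.
Hasse bound: |27 − (19+1)| = |7| = 7 ≤ 2√19 ≈ 8.7178 ✓.


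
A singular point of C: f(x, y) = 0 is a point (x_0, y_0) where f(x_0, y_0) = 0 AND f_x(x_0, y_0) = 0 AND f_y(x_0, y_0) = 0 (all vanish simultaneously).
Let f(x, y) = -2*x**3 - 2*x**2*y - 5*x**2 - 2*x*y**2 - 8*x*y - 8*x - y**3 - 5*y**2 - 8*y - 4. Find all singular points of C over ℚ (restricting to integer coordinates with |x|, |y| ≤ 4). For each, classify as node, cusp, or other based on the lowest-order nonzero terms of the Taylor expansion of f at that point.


Singular points: {(0, -2)}; classification: node.

Compute partial derivatives:
  f_x = -6*x**2 - 4*x*y - 10*x - 2*y**2 - 8*y - 8.
  f_y = -2*x**2 - 4*x*y - 8*x - 3*y**2 - 10*y - 8.
Scan x_0 ∈ {−4, ..., 4}. For each x_0, f_y(x_0, y) is a polynomial in y; find its integer roots y ∈ {−4, ..., 4}, then test f_x and f at those candidates.
  x = -4: f_y(-4, y) = -3*y**2 + 6*y - 8; no integer root y with |y| ≤ 4.
  x = -3: f_y(-3, y) = -3*y**2 + 2*y - 2; no integer root y with |y| ≤ 4.
  x = -2: f_y(-2, y) = -3*y**2 - 2*y; vanishes at y ∈ {0}. (-2, 0): f_x = -12 ≠ 0.
  x = -1: f_y(-1, y) = -3*y**2 - 6*y - 2; no integer root y with |y| ≤ 4.
  x = 0: f_y(0, y) = -3*y**2 - 10*y - 8; vanishes at y ∈ {-2}. (0, -2): f_x = 0, f = 0 — SINGULAR.
  x = 1: f_y(1, y) = -3*y**2 - 14*y - 18; no integer root y with |y| ≤ 4.
  x = 2: f_y(2, y) = -3*y**2 - 18*y - 32; no integer root y with |y| ≤ 4.
  x = 3: f_y(3, y) = -3*y**2 - 22*y - 50; no integer root y with |y| ≤ 4.
  x = 4: f_y(4, y) = -3*y**2 - 26*y - 72; no integer root y with |y| ≤ 4.
Only singular point on the grid: (0, -2).
Classify: substitute x = 0 + u, y = -2 + v and expand: f = -2*u**3 - 2*u**2*v - u**2 - 2*u*v**2 - v**3 + v**2.
No constant or linear terms (consistent with a singular point). Quadratic part: -u**2 + v**2. Cubic part: -2*u**3 - 2*u**2*v - 2*u*v**2 - v**3.
The quadratic part v**2 - u**2 = (v − u)(v + u) splits into two distinct linear factors, so there are two distinct tangent lines y − -2 = ±(x − 0) — this is a node (ordinary double point).
Classification: node.


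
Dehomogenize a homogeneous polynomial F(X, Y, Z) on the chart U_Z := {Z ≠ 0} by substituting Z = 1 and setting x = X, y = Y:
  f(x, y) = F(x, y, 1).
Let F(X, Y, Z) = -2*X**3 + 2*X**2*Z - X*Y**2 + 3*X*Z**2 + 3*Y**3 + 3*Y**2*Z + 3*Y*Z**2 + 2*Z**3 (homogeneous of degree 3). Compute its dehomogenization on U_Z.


f(x, y) = -2*x**3 + 2*x**2 - x*y**2 + 3*x + 3*y**3 + 3*y**2 + 3*y + 2

On U_Z we set Z = 1. Each monomial c·X^i·Y^j·Z^k in F becomes c·x^i·y^j·1^k = c·x^i·y^j.
Substituting Z = 1: F(X, Y, 1) = -2*x**3 + 2*x**2 - x*y**2 + 3*x + 3*y**3 + 3*y**2 + 3*y + 2.
Note: deg(f) ≤ deg(F) = 3; strict inequality happens when F is divisible by Z (lost terms).


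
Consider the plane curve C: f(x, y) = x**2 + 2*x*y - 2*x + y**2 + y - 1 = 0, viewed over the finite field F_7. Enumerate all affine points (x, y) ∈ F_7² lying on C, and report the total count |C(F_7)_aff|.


Affine F_7-points: {(2, 4), (2, 5), (4, 0), (4, 5), (5, 0), (5, 3), (6, 4)}; count = 7.

For each of the 49 pairs (x, y) ∈ F_7², evaluate f(x, y) mod 7. Record the zeros.
  x = 0: [0↦6, 1↦1, 2↦5, 3↦4, 4↦5, 5↦1, 6↦6]  zeros at y ∈ ∅
  x = 1: [0↦5, 1↦2, 2↦1, 3↦2, 4↦5, 5↦3, 6↦3]  zeros at y ∈ ∅
  x = 2: [0↦6, 1↦5, 2↦6, 3↦2, 4↦0, 5↦0, 6↦2]  zeros at y ∈ {4, 5}
  x = 3: [0↦2, 1↦3, 2↦6, 3↦4, 4↦4, 5↦6, 6↦3]  zeros at y ∈ ∅
  x = 4: [0↦0, 1↦3, 2↦1, 3↦1, 4↦3, 5↦0, 6↦6]  zeros at y ∈ {0, 5}
  x = 5: [0↦0, 1↦5, 2↦5, 3↦0, 4↦4, 5↦3, 6↦4]  zeros at y ∈ {0, 3}
  x = 6: [0↦2, 1↦2, 2↦4, 3↦1, 4↦0, 5↦1, 6↦4]  zeros at y ∈ {4}
Collecting zeros: affine points = {(2, 4), (2, 5), (4, 0), (4, 5), (5, 0), (5, 3), (6, 4)}.
Total count |C(F_7)_aff| = 7.


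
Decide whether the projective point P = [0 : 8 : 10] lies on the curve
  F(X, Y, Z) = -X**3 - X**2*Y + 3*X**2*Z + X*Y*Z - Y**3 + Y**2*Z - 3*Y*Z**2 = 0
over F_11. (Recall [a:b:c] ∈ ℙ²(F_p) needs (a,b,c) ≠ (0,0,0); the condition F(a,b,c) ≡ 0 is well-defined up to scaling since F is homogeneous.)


F(0,8,10) ≡ 5 (mod 11); P is NOT on the curve.

Evaluate F(0, 8, 10) term-by-term (mod 11).
  -X**3 ↦ -1·0·1·1 = 0
  -X**2*Y ↦ -1·0·8·1 = 0
  3*X**2*Z ↦ 3·0·1·10 = 0
  X*Y*Z ↦ 1·0·8·10 = 0
  -Y**3 ↦ -1·1·512·1 = -512
  Y**2*Z ↦ 1·1·64·10 = 640
  -3*Y*Z**2 ↦ -3·1·8·100 = -2400
Sum: F(0, 8, 10) = (0) + (0) + (0) + (0) + (-512) + (640) + (-2400) = -2272.
Reducing mod 11: -2272 ≡ 5 (mod 11).
Since F(a, b, c) ≡ 5 ≠ 0 (mod 11), P does NOT lie on the curve.


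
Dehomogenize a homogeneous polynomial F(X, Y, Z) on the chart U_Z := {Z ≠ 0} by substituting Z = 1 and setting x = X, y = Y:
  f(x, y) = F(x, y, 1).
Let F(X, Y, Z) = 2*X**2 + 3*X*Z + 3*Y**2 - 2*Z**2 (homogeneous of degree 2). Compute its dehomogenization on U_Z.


f(x, y) = 2*x**2 + 3*x + 3*y**2 - 2

On U_Z we set Z = 1. Each monomial c·X^i·Y^j·Z^k in F becomes c·x^i·y^j·1^k = c·x^i·y^j.
Substituting Z = 1: F(X, Y, 1) = 2*x**2 + 3*x + 3*y**2 - 2.
Note: deg(f) ≤ deg(F) = 2; strict inequality happens when F is divisible by Z (lost terms).


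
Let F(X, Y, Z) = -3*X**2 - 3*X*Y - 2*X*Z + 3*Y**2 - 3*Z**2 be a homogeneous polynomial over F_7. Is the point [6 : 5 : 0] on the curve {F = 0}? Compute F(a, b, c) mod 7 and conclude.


F(6,5,0) ≡ 3 (mod 7); P is NOT on the curve.

Evaluate F(6, 5, 0) term-by-term (mod 7).
  -3*X**2 ↦ -3·36·1·1 = -108
  -3*X*Y ↦ -3·6·5·1 = -90
  -2*X*Z ↦ -2·6·1·0 = 0
  3*Y**2 ↦ 3·1·25·1 = 75
  -3*Z**2 ↦ -3·1·1·0 = 0
Sum: F(6, 5, 0) = (-108) + (-90) + (0) + (75) + (0) = -123.
Reducing mod 7: -123 ≡ 3 (mod 7).
Since F(a, b, c) ≡ 3 ≠ 0 (mod 7), P does NOT lie on the curve.


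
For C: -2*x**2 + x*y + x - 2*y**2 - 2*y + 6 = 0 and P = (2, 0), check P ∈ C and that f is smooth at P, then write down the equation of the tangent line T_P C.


Tangent line at P: 14 - 7*x = 0.

Step 1: f(2, 0) = 0, so P lies on C.
Step 2: partial derivatives
  f_x(x, y) = -4*x + y + 1, f_y(x, y) = x - 4*y - 2.
  f_x(P) = -7, f_y(P) = 0 (gradient nonzero, so P is smooth).
Step 3: tangent line at P: -7·(x − 2) + 0·(y − 0) = 0.
Expanding: 14 - 7*x = 0.


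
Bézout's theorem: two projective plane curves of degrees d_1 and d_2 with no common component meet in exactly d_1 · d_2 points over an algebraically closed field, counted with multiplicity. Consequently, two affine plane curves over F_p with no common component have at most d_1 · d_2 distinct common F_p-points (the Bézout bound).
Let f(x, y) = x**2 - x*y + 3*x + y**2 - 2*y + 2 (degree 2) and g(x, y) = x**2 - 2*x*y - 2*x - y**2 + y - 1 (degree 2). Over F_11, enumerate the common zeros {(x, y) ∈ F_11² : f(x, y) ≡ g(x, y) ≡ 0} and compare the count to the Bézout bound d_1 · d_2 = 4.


Common zeros: {(4, 2)}; count = 1; Bézout bound = 4.

deg(f) = 2, deg(g) = 2, so Bézout bound = 4.
Scan x ∈ F_11. For each x, list the y ∈ F_11 with f(x, y) ≡ 0 and those with g(x, y) ≡ 0 (mod 11); the common zeros in that column are the intersection.
  x = 0: f ≡ 0 at y ∈ ∅; g ≡ 0 at y ∈ ∅; common: ∅.
  x = 1: f ≡ 0 at y ∈ ∅; g ≡ 0 at y ∈ {4, 6}; common: ∅.
  x = 2: f ≡ 0 at y ∈ {7, 8}; g ≡ 0 at y ∈ {2, 6}; common: ∅.
  x = 3: f ≡ 0 at y ∈ {8}; g ≡ 0 at y ∈ {3}; common: ∅.
  x = 4: f ≡ 0 at y ∈ {2, 4}; g ≡ 0 at y ∈ {2}; common: {2}.
  x = 5: f ≡ 0 at y ∈ ∅; g ≡ 0 at y ∈ {3, 10}; common: ∅.
  x = 6: f ≡ 0 at y ∈ {2, 6}; g ≡ 0 at y ∈ {1, 10}; common: ∅.
  x = 7: f ≡ 0 at y ∈ ∅; g ≡ 0 at y ∈ ∅; common: ∅.
  x = 8: f ≡ 0 at y ∈ {4, 6}; g ≡ 0 at y ∈ ∅; common: ∅.
  x = 9: f ≡ 0 at y ∈ {0}; g ≡ 0 at y ∈ {1, 4}; common: ∅.
  x = 10: f ≡ 0 at y ∈ {0, 1}; g ≡ 0 at y ∈ ∅; common: ∅.
Collecting: common zeros = {(4, 2)}, so the count is 1.
Comparison with the Bézout bound: 1 ≤ 4 = deg(f)·deg(g), as expected for curves with no common component (the affine F_11-count falls short of the bound because intersections may lie at infinity, over extension fields, or carry multiplicity).


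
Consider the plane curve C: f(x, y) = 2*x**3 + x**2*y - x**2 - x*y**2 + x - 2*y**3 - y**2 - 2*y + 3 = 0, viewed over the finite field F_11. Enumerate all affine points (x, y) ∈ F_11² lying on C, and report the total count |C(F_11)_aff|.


Affine F_11-points: {(0, 3), (1, 1), (1, 8), (3, 2), (3, 5), (4, 4), (6, 2), (7, 2), (7, 6), (7, 10), (8, 10)}; count = 11.

For each of the 121 pairs (x, y) ∈ F_11², evaluate f(x, y) mod 11. Record the zeros.
  x = 0: [0↦3, 1↦9, 2↦1, 3↦0, 4↦5, 5↦4, 6↦7, 7↦2, 8↦10, 9↦8, 10↦6]  zeros at y ∈ {3}
  x = 1: [0↦5, 1↦0, 2↦1, 3↦7, 4↦6, 5↦8, 6↦1, 7↦6, 8↦0, 9↦4, 10↦6]  zeros at y ∈ {1, 8}
  x = 2: [0↦6, 1↦3, 2↦4, 3↦8, 4↦3, 5↦10, 6↦6, 7↦1, 8↦5, 9↦6, 10↦3]  zeros at y ∈ ∅
  x = 3: [0↦7, 1↦8, 2↦0, 3↦4, 4↦8, 5↦0, 6↦1, 7↦10, 8↦4, 9↦4, 10↦9]  zeros at y ∈ {2, 5}
  x = 4: [0↦9, 1↦5, 2↦1, 3↦7, 4↦0, 5↦1, 6↦9, 7↦1, 8↦9, 9↦10, 10↦3]  zeros at y ∈ {4}
  x = 5: [0↦2, 1↦6, 2↦8, 3↦7, 4↦2, 5↦3, 6↦9, 7↦8, 8↦10, 9↦3, 10↦8]  zeros at y ∈ ∅
  x = 6: [0↦9, 1↦1, 2↦0, 3↦5, 4↦4, 5↦7, 6↦2, 7↦10, 8↦8, 9↦6, 10↦3]  zeros at y ∈ {2}
  x = 7: [0↦9, 1↦2, 2↦0, 3↦2, 4↦7, 5↦3, 6↦0, 7↦8, 8↦4, 9↦9, 10↦0]  zeros at y ∈ {2, 6, 10}
  x = 8: [0↦3, 1↦10, 2↦9, 3↦10, 4↦1, 5↦3, 6↦4, 7↦3, 8↦10, 9↦2, 10↦0]  zeros at y ∈ {10}
  x = 9: [0↦3, 1↦4, 2↦6, 3↦8, 4↦9, 5↦8, 6↦4, 7↦7, 8↦5, 9↦8, 10↦4]  zeros at y ∈ ∅
  x = 10: [0↦10, 1↦7, 2↦3, 3↦8, 4↦10, 5↦8, 6↦1, 7↦10, 8↦1, 9↦6, 10↦2]  zeros at y ∈ ∅
Collecting zeros: affine points = {(0, 3), (1, 1), (1, 8), (3, 2), (3, 5), (4, 4), (6, 2), (7, 2), (7, 6), (7, 10), (8, 10)}.
Total count |C(F_11)_aff| = 11.


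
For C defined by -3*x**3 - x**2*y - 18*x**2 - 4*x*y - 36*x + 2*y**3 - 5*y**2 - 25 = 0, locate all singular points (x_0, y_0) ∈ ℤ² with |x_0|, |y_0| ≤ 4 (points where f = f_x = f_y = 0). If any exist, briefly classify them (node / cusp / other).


Singular points: {(-2, 1)}; classification: node.

Compute partial derivatives:
  f_x = -9*x**2 - 2*x*y - 36*x - 4*y - 36.
  f_y = -x**2 - 4*x + 6*y**2 - 10*y.
Scan x_0 ∈ {−4, ..., 4}. For each x_0, f_y(x_0, y) is a polynomial in y; find its integer roots y ∈ {−4, ..., 4}, then test f_x and f at those candidates.
  x = -4: f_y(-4, y) = 6*y**2 - 10*y; vanishes at y ∈ {0}. (-4, 0): f_x = -36 ≠ 0.
  x = -3: f_y(-3, y) = 6*y**2 - 10*y + 3; no integer root y with |y| ≤ 4.
  x = -2: f_y(-2, y) = 6*y**2 - 10*y + 4; vanishes at y ∈ {1}. (-2, 1): f_x = 0, f = 0 — SINGULAR.
  x = -1: f_y(-1, y) = 6*y**2 - 10*y + 3; no integer root y with |y| ≤ 4.
  x = 0: f_y(0, y) = 6*y**2 - 10*y; vanishes at y ∈ {0}. (0, 0): f_x = -36 ≠ 0.
  x = 1: f_y(1, y) = 6*y**2 - 10*y - 5; no integer root y with |y| ≤ 4.
  x = 2: f_y(2, y) = 6*y**2 - 10*y - 12; no integer root y with |y| ≤ 4.
  x = 3: f_y(3, y) = 6*y**2 - 10*y - 21; no integer root y with |y| ≤ 4.
  x = 4: f_y(4, y) = 6*y**2 - 10*y - 32; no integer root y with |y| ≤ 4.
Only singular point on the grid: (-2, 1).
Classify: substitute x = -2 + u, y = 1 + v and expand: f = -3*u**3 - u**2*v - u**2 + 2*v**3 + v**2.
No constant or linear terms (consistent with a singular point). Quadratic part: -u**2 + v**2. Cubic part: -3*u**3 - u**2*v + 2*v**3.
The quadratic part v**2 - u**2 = (v − u)(v + u) splits into two distinct linear factors, so there are two distinct tangent lines y − 1 = ±(x − -2) — this is a node (ordinary double point).
Classification: node.


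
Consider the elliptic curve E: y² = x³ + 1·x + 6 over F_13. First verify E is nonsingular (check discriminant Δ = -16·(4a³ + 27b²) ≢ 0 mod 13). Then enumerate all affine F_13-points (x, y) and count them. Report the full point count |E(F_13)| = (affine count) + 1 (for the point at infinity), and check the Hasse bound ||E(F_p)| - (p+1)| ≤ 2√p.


Affine points = {(2, 4), (2, 9), (3, 6), (3, 7), (4, 3), (4, 10), (9, 4), (9, 9), (11, 3), (11, 10), (12, 2), (12, 11)}; affine count = 12; |E(F_13)| = 13.

Discriminant check: Δ ∝ 4a³ + 27b² = 4·1³ + 27·6² = 4·1 + 27·36 ≡ 1 (mod 13). Nonzero ⇒ E is nonsingular.
For each x ∈ F_13, compute rhs = x³ + 1·x + 6 mod 13, then count y ∈ F_13 with y² ≡ rhs.
  x = 0: rhs = 6, matching y values: none (0 points).
  x = 1: rhs = 8, matching y values: none (0 points).
  x = 2: rhs = 3, matching y values: 4, 9 (2 points).
  x = 3: rhs = 10, matching y values: 6, 7 (2 points).
  x = 4: rhs = 9, matching y values: 3, 10 (2 points).
  x = 5: rhs = 6, matching y values: none (0 points).
  x = 6: rhs = 7, matching y values: none (0 points).
  x = 7: rhs = 5, matching y values: none (0 points).
  x = 8: rhs = 6, matching y values: none (0 points).
  x = 9: rhs = 3, matching y values: 4, 9 (2 points).
  x = 10: rhs = 2, matching y values: none (0 points).
  x = 11: rhs = 9, matching y values: 3, 10 (2 points).
  x = 12: rhs = 4, matching y values: 2, 11 (2 points).
Total affine count: 12.
Full point count |E(F_13)| = 12 + 1 = 13.
Hasse bound: |13 − (13+1)| = |-1| = 1 ≤ 2√13 ≈ 7.2111 ✓.


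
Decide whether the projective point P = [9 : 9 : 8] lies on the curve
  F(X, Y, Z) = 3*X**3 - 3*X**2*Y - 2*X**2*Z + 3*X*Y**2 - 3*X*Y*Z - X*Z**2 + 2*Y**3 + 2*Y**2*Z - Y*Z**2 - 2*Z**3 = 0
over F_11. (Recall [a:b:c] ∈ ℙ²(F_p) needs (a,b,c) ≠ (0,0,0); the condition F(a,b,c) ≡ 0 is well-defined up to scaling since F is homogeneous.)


F(9,9,8) ≡ 9 (mod 11); P is NOT on the curve.

Evaluate F(9, 9, 8) term-by-term (mod 11).
  3*X**3 ↦ 3·729·1·1 = 2187
  -3*X**2*Y ↦ -3·81·9·1 = -2187
  -2*X**2*Z ↦ -2·81·1·8 = -1296
  3*X*Y**2 ↦ 3·9·81·1 = 2187
  -3*X*Y*Z ↦ -3·9·9·8 = -1944
  -X*Z**2 ↦ -1·9·1·64 = -576
  2*Y**3 ↦ 2·1·729·1 = 1458
  2*Y**2*Z ↦ 2·1·81·8 = 1296
  -Y*Z**2 ↦ -1·1·9·64 = -576
  -2*Z**3 ↦ -2·1·1·512 = -1024
Sum: F(9, 9, 8) = (2187) + (-2187) + (-1296) + (2187) + (-1944) + (-576) + (1458) + (1296) + (-576) + (-1024) = -475.
Reducing mod 11: -475 ≡ 9 (mod 11).
Since F(a, b, c) ≡ 9 ≠ 0 (mod 11), P does NOT lie on the curve.


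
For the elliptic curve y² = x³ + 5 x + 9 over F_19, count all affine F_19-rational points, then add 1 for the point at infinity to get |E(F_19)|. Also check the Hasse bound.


Affine points = {(0, 3), (0, 16), (4, 6), (4, 13), (5, 8), (5, 11), (7, 8), (7, 11), (9, 2), (9, 17), (12, 7), (12, 12), (14, 7), (14, 12), (15, 1), (15, 18), (16, 9), (16, 10)}; affine count = 18; |E(F_19)| = 19.

Discriminant check: Δ ∝ 4a³ + 27b² = 4·5³ + 27·9² = 4·125 + 27·81 ≡ 8 (mod 19). Nonzero ⇒ E is nonsingular.
For each x ∈ F_19, compute rhs = x³ + 5·x + 9 mod 19, then count y ∈ F_19 with y² ≡ rhs.
  x = 0: rhs = 9, matching y values: 3, 16 (2 points).
  x = 1: rhs = 15, matching y values: none (0 points).
  x = 2: rhs = 8, matching y values: none (0 points).
  x = 3: rhs = 13, matching y values: none (0 points).
  x = 4: rhs = 17, matching y values: 6, 13 (2 points).
  x = 5: rhs = 7, matching y values: 8, 11 (2 points).
  x = 6: rhs = 8, matching y values: none (0 points).
  x = 7: rhs = 7, matching y values: 8, 11 (2 points).
  x = 8: rhs = 10, matching y values: none (0 points).
  x = 9: rhs = 4, matching y values: 2, 17 (2 points).
  x = 10: rhs = 14, matching y values: none (0 points).
  x = 11: rhs = 8, matching y values: none (0 points).
  x = 12: rhs = 11, matching y values: 7, 12 (2 points).
  x = 13: rhs = 10, matching y values: none (0 points).
  x = 14: rhs = 11, matching y values: 7, 12 (2 points).
  x = 15: rhs = 1, matching y values: 1, 18 (2 points).
  x = 16: rhs = 5, matching y values: 9, 10 (2 points).
  x = 17: rhs = 10, matching y values: none (0 points).
  x = 18: rhs = 3, matching y values: none (0 points).
Total affine count: 18.
Full point count |E(F_19)| = 18 + 1 = 19.
Hasse bound: |19 − (19+1)| = |-1| = 1 ≤ 2√19 ≈ 8.7178 ✓.


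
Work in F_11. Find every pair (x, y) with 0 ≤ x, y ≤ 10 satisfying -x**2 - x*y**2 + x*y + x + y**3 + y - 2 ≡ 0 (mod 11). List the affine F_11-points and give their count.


Affine F_11-points: {(0, 1), (0, 4), (0, 6), (1, 1), (1, 3), (1, 8), (4, 6), (5, 0), (5, 2), (5, 3), (6, 5), (6, 7), (7, 0), (8, 5), (8, 7), (10, 8)}; count = 16.

For each of the 121 pairs (x, y) ∈ F_11², evaluate f(x, y) mod 11. Record the zeros.
  x = 0: [0↦9, 1↦0, 2↦8, 3↦6, 4↦0, 5↦7, 6↦0, 7↦7, 8↦1, 9↦10, 10↦7]  zeros at y ∈ {1, 4, 6}
  x = 1: [0↦9, 1↦0, 2↦6, 3↦0, 4↦10, 5↦9, 6↦3, 7↦9, 8↦0, 9↦4, 10↦5]  zeros at y ∈ {1, 3, 8}
  x = 2: [0↦7, 1↦9, 2↦2, 3↦3, 4↦7, 5↦9, 6↦4, 7↦9, 8↦8, 9↦7, 10↦1]  zeros at y ∈ ∅
  x = 3: [0↦3, 1↦5, 2↦7, 3↦4, 4↦2, 5↦7, 6↦3, 7↦7, 8↦3, 9↦8, 10↦6]  zeros at y ∈ ∅
  x = 4: [0↦8, 1↦10, 2↦10, 3↦3, 4↦6, 5↦3, 6↦0, 7↦3, 8↦7, 9↦7, 10↦9]  zeros at y ∈ {6}
  x = 5: [0↦0, 1↦2, 2↦0, 3↦0, 4↦8, 5↦8, 6↦6, 7↦8, 8↦9, 9↦4, 10↦10]  zeros at y ∈ {0, 2, 3}
  x = 6: [0↦1, 1↦3, 2↦10, 3↦6, 4↦8, 5↦0, 6↦10, 7↦0, 8↦9, 9↦10, 10↦9]  zeros at y ∈ {5, 7}
  x = 7: [0↦0, 1↦2, 2↦7, 3↦10, 4↦6, 5↦1, 6↦1, 7↦1, 8↦7, 9↦3, 10↦6]  zeros at y ∈ {0}
  x = 8: [0↦8, 1↦10, 2↦2, 3↦1, 4↦2, 5↦0, 6↦1, 7↦0, 8↦3, 9↦5, 10↦1]  zeros at y ∈ {5, 7}
  x = 9: [0↦3, 1↦5, 2↦6, 3↦1, 4↦7, 5↦8, 6↦10, 7↦8, 8↦8, 9↦5, 10↦5]  zeros at y ∈ ∅
  x = 10: [0↦7, 1↦9, 2↦8, 3↦10, 4↦10, 5↦3, 6↦6, 7↦3, 8↦0, 9↦3, 10↦7]  zeros at y ∈ {8}
Collecting zeros: affine points = {(0, 1), (0, 4), (0, 6), (1, 1), (1, 3), (1, 8), (4, 6), (5, 0), (5, 2), (5, 3), (6, 5), (6, 7), (7, 0), (8, 5), (8, 7), (10, 8)}.
Total count |C(F_11)_aff| = 16.


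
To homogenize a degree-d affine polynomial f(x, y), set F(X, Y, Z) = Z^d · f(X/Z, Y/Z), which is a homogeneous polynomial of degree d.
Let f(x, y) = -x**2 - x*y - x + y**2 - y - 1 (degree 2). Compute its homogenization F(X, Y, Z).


F(X, Y, Z) = -X**2 - X*Y - X*Z + Y**2 - Y*Z - Z**2

deg(f) = 2.
Substitute x = X/Z, y = Y/Z into f, then multiply by Z^2.
  monomial -1·x^2·y^0 ↦ -1·X^2·Y^0·Z^0.
  monomial -1·x^1·y^1 ↦ -1·X^1·Y^1·Z^0.
  monomial -1·x^1·y^0 ↦ -1·X^1·Y^0·Z^1.
  monomial 1·x^0·y^2 ↦ 1·X^0·Y^2·Z^0.
  monomial -1·x^0·y^1 ↦ -1·X^0·Y^1·Z^1.
  monomial -1·x^0·y^0 ↦ -1·X^0·Y^0·Z^2.
Collecting: F(X, Y, Z) = -X**2 - X*Y - X*Z + Y**2 - Y*Z - Z**2.


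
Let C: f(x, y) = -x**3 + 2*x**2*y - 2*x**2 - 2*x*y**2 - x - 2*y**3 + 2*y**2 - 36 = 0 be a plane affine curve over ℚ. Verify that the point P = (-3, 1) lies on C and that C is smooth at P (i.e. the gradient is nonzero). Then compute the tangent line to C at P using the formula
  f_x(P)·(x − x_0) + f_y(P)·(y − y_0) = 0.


Tangent line at P: -30*x + 28*y - 118 = 0.

Step 1: f(-3, 1) = 0, so P lies on C.
Step 2: partial derivatives
  f_x(x, y) = -3*x**2 + 4*x*y - 4*x - 2*y**2 - 1, f_y(x, y) = 2*x**2 - 4*x*y - 6*y**2 + 4*y.
  f_x(P) = -30, f_y(P) = 28 (gradient nonzero, so P is smooth).
Step 3: tangent line at P: -30·(x − -3) + 28·(y − 1) = 0.
Expanding: -30*x + 28*y - 118 = 0.


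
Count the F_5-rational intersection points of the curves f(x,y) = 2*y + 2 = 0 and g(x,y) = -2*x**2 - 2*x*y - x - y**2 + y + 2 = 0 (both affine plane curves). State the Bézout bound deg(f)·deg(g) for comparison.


Common zeros: {(0, 4), (3, 4)}; count = 2; Bézout bound = 2.

deg(f) = 1, deg(g) = 2, so Bézout bound = 2.
Scan x ∈ F_5. For each x, list the y ∈ F_5 with f(x, y) ≡ 0 and those with g(x, y) ≡ 0 (mod 5); the common zeros in that column are the intersection.
  x = 0: f ≡ 0 at y ∈ {4}; g ≡ 0 at y ∈ {2, 4}; common: {4}.
  x = 1: f ≡ 0 at y ∈ {4}; g ≡ 0 at y ∈ ∅; common: ∅.
  x = 2: f ≡ 0 at y ∈ {4}; g ≡ 0 at y ∈ ∅; common: ∅.
  x = 3: f ≡ 0 at y ∈ {4}; g ≡ 0 at y ∈ {1, 4}; common: {4}.
  x = 4: f ≡ 0 at y ∈ {4}; g ≡ 0 at y ∈ ∅; common: ∅.
Collecting: common zeros = {(0, 4), (3, 4)}, so the count is 2.
Comparison with the Bézout bound: 2 ≤ 2 = deg(f)·deg(g), as expected for curves with no common component (the bound is attained).
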